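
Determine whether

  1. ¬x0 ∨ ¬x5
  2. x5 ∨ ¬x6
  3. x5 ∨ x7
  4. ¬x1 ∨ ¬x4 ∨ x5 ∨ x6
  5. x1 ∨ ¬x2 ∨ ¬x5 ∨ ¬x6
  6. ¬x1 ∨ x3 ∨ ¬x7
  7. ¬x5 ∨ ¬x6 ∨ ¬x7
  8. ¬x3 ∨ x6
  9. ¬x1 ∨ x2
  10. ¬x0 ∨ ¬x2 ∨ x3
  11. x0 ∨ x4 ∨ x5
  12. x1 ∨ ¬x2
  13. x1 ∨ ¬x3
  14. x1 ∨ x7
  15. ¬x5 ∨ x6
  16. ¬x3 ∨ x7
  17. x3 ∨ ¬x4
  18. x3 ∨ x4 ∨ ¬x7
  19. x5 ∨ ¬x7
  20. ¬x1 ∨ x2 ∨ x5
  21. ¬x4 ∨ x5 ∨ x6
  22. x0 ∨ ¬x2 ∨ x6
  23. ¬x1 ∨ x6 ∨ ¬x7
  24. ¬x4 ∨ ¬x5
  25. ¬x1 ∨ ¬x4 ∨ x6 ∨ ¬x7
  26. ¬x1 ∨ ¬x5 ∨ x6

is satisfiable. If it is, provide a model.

Try x0 = True:
  (¬x0 ∨ ¬x5) forces x5 = False.
  (x5 ∨ ¬x6) forces x6 = False.
  (x5 ∨ x7) forces x7 = True.
  clause (x5 ∨ ¬x7) is falsified — backtrack.
So x0 = False.
Try x1 = False:
  (x1 ∨ ¬x2) forces x2 = False.
  (x1 ∨ ¬x3) forces x3 = False.
  (x1 ∨ x7) forces x7 = True.
  (x3 ∨ ¬x4) forces x4 = False.
  clause (x3 ∨ x4 ∨ ¬x7) is falsified — backtrack.
So x1 = True.
  then (¬x1 ∨ x2) forces x2 = True.
  then (x0 ∨ ¬x2 ∨ x6) forces x6 = True.
  then (x5 ∨ ¬x6) forces x5 = True.
  then (¬x5 ∨ ¬x6 ∨ ¬x7) forces x7 = False.
  then (¬x3 ∨ x7) forces x3 = False.
  then (x3 ∨ ¬x4) forces x4 = False.
All clauses satisfied.

x0=F, x1=T, x2=T, x3=F, x4=F, x5=T, x6=T, x7=F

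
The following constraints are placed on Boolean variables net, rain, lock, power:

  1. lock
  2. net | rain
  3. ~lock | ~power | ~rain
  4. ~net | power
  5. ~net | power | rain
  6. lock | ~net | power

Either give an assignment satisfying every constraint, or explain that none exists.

Unit clause (lock) forces lock = True.
Set net = False.
  then (net | rain) forces rain = True.
  then (~lock | ~power | ~rain) forces power = False.
Check each clause:
  (lock): lock holds.
  (net | rain): rain holds.
  (~lock | ~power | ~rain): ~power holds.
  (~net | power): ~net holds.
  (~net | power | rain): ~net holds.
  (lock | ~net | power): lock holds.
All clauses satisfied.

net: False, rain: True, lock: True, power: False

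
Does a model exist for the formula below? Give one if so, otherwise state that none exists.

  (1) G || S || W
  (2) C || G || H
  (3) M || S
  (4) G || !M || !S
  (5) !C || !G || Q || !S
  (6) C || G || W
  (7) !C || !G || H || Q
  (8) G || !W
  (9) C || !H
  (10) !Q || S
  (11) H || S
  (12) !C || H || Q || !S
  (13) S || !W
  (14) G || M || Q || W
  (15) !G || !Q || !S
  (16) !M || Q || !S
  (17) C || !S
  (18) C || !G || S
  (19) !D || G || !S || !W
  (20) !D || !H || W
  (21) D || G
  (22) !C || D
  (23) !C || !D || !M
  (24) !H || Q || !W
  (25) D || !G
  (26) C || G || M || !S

Set S = True.
  then (C || !S) forces C = True.
  then (!C || D) forces D = True.
  then (!C || !D || !M) forces M = False.
Set H = False.
  then (!C || H || Q || !S) forces Q = True.
  then (!G || !Q || !S) forces G = False.
  then (!D || G || !S || !W) forces W = False.
All clauses satisfied.

S: True; H: False; Q: True; C: True; G: False; D: True; M: False; W: False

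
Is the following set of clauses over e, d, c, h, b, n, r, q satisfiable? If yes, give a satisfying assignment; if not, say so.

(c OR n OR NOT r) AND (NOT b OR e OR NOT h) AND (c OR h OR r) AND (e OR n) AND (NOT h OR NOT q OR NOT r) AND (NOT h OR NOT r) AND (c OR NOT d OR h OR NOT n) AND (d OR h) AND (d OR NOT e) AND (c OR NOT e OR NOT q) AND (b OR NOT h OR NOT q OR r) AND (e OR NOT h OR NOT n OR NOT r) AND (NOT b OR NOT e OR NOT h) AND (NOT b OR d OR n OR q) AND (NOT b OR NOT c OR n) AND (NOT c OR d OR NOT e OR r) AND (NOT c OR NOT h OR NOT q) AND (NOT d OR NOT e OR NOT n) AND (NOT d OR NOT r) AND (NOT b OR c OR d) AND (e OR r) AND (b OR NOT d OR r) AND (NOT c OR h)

Case h = True:
  (NOT h OR NOT r) forces r = False.
  (e OR r) forces e = True.
  (d OR NOT e) forces d = True.
  (NOT b OR NOT e OR NOT h) forces b = False.
  Clause (b OR NOT d OR r) is falsified — contradiction.
Case h = False:
  (d OR h) forces d = True.
  (NOT d OR NOT r) forces r = False.
  (c OR h OR r) forces c = True.
  Clause (NOT c OR h) is falsified — contradiction.
Both cases fail, so the formula is unsatisfiable.

Unsatisfiable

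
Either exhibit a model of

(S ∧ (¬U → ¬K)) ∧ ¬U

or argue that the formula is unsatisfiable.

K=F; U=F; S=T

  S ∧ (¬U → ¬K) = True
    ¬U → ¬K = True
      ¬U = True
      ¬K = True
  ¬U = True
Both conjuncts True, so the formula holds.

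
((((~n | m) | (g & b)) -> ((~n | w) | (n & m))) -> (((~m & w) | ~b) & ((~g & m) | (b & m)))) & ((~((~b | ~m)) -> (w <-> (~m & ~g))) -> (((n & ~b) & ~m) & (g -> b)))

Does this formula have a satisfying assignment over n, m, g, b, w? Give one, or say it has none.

The formula is unsatisfiable.

Case m = True: the formula simplifies to (((~n | w) | n) -> (~b & (~g | b))) & ~((~(~b) -> ~w)).
  b = True: simplifies to ~(((~n | w) | n)) & ~(~w).
    n = True: the conjunct ~(((~n | w) | n)) becomes ~((w | True)) = False.
    n = False: the conjunct ~(((~n | w) | n)) becomes ~((True | False)) = False.
  b = False: the conjunct ~((~(~b) -> ~w)) becomes ~((False -> ~w)) = False.
Case m = False: the formula simplifies to ~(((~n | (g & b)) -> (~n | w))) & ((n & ~b) & (g -> b)).
  n = True: simplifies to ~(((g & b) -> w)) & (~b & (g -> b)).
    b = True: the conjunct ~b is False.
    b = False: the conjunct ~(((g & b) -> w)) becomes ~((False -> w)) = False.
  n = False: the conjunct ~(((~n | (g & b)) -> (~n | w))) becomes ~((True -> True)) = False.
Both cases fail — unsatisfiable.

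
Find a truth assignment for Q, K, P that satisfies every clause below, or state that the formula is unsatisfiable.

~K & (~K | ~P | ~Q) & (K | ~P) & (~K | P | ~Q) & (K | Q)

Q=T; K=F; P=F

Unit clause (~K) forces K = False.
In (K | ~P) only ~P is left, so P = False.
In (K | Q) only Q is left, so Q = True.
All clauses satisfied.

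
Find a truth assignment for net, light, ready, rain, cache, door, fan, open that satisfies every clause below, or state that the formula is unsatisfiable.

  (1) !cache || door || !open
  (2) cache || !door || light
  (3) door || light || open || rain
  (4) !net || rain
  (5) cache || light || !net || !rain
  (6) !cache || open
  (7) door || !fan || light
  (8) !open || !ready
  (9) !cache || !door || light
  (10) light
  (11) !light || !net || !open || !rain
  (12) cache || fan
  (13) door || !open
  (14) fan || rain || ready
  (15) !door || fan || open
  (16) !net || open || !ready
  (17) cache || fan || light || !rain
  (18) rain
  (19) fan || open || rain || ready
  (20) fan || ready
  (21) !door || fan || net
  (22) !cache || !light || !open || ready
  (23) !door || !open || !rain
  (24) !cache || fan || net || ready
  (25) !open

Unit clause (light) forces light = True.
Unit clause (rain) forces rain = True.
Unit clause (!open) forces open = False.
In (!cache || open) only !cache is left, so cache = False.
In (cache || fan) only fan is left, so fan = True.
Set net = False.
Set ready = True.
Set door = True.
All clauses satisfied.

net: False; light: True; ready: True; rain: True; cache: False; door: True; fan: True; open: False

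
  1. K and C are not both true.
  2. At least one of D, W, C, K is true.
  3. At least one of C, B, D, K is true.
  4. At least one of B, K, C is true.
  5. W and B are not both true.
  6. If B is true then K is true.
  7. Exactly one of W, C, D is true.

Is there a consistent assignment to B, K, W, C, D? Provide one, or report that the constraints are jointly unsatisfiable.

B=F, K=T, W=F, C=F, D=T

  (1) K=T, C=F — not both ✓
  (2) {D, W, C, K}: 2 true — at least one ✓
  (3) {C, B, D, K}: 2 true — at least one ✓
  (4) {B, K, C}: 1 true — at least one ✓
  (5) W=F, B=F — not both ✓
  (6) B=F ⇒ K: vacuous ✓
  (7) {W, C, D}: 1 true — exactly one ✓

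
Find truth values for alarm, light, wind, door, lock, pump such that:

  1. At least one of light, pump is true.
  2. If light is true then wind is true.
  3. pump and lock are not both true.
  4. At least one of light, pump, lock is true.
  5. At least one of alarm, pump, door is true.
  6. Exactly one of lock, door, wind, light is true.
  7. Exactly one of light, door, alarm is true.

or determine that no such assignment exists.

alarm = False, light = False, wind = False, door = True, lock = False, pump = True

  (1) {light, pump}: 1 true — at least one ✓
  (2) light=F ⇒ wind: vacuous ✓
  (3) pump=T, lock=F — not both ✓
  (4) {light, pump, lock}: 1 true — at least one ✓
  (5) {alarm, pump, door}: 2 true — at least one ✓
  (6) {lock, door, wind, light}: 1 true — exactly one ✓
  (7) {light, door, alarm}: 1 true — exactly one ✓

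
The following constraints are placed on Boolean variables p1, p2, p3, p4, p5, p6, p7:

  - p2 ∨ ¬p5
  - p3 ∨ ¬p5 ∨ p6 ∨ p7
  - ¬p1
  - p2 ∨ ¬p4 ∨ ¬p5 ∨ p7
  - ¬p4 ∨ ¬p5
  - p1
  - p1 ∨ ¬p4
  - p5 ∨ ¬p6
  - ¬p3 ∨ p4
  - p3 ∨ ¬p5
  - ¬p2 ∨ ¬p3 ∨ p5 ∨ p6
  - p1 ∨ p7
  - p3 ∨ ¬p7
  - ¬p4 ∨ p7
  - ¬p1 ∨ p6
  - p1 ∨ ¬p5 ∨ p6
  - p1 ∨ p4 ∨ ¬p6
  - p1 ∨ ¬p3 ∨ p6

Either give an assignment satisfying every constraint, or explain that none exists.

Case p1 = True:
  Clause (¬p1) is falsified — contradiction.
Case p1 = False:
  Clause (p1) is falsified — contradiction.
Both cases fail, so the formula is unsatisfiable.

UNSATISFIABLE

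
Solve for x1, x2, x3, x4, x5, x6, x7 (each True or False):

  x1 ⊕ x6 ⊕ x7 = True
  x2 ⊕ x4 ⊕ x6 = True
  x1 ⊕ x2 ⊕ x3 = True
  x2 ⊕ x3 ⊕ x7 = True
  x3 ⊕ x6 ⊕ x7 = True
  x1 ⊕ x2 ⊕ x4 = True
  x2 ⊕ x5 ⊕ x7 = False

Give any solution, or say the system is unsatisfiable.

x1=T, x2=T, x3=T, x4=T, x5=F, x6=T, x7=T

x1 ⊕ x6 ⊕ x7 = T ⊕ T ⊕ T = True ✓
x2 ⊕ x4 ⊕ x6 = T ⊕ T ⊕ T = True ✓
x1 ⊕ x2 ⊕ x3 = T ⊕ T ⊕ T = True ✓
x2 ⊕ x3 ⊕ x7 = T ⊕ T ⊕ T = True ✓
x3 ⊕ x6 ⊕ x7 = T ⊕ T ⊕ T = True ✓
x1 ⊕ x2 ⊕ x4 = T ⊕ T ⊕ T = True ✓
x2 ⊕ x5 ⊕ x7 = T ⊕ F ⊕ T = False ✓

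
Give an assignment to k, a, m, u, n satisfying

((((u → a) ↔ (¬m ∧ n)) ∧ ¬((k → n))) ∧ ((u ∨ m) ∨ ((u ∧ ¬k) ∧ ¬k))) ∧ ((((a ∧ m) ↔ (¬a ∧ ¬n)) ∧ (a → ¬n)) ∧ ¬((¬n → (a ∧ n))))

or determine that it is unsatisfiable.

Unsatisfiable

Case n = True: the conjunct ¬((k → n)) becomes ¬((k → True)) = False.
Case n = False: the formula simplifies to ((¬((u → a)) ∧ ¬(¬k)) ∧ ((u ∨ m) ∨ ((u ∧ ¬k) ∧ ¬k))) ∧ ((a ∧ m) ↔ ¬a).
  a = True: the conjunct ¬((u → a)) becomes ¬((u → True)) = False.
  a = False: the conjunct (a ∧ m) ↔ ¬a becomes (False ∧ m) ↔ ¬False = False.
Both cases fail — unsatisfiable.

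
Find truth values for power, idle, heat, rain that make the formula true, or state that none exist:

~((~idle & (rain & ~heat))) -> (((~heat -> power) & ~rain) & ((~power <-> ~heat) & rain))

power: True, idle: False, heat: False, rain: True

  ~((~idle & (rain & ~heat))) -> (((~heat -> power) & ~rain) & ((~power <-> ~heat) & rain)) = True
    ~((~idle & (rain & ~heat))) = False
      ~idle & (rain & ~heat) = True
        ~idle = True
        rain & ~heat = True
          ~heat = True
    ((~heat -> power) & ~rain) & ((~power <-> ~heat) & rain) = False
      (~heat -> power) & ~rain = False
        ~heat -> power = True
          ~heat = True
        ~rain = False
      (~power <-> ~heat) & rain = False
        ~power <-> ~heat = False
          ~power = False
          ~heat = True
The formula evaluates to True.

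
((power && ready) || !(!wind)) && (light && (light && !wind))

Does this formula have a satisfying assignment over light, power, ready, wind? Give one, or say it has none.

light: True, power: True, ready: True, wind: False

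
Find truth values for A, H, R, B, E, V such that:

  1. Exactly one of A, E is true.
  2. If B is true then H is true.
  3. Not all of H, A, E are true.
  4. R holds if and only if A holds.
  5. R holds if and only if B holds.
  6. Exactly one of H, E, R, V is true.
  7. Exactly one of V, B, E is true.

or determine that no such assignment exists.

A = False, H = False, R = False, B = False, E = True, V = False

  (1) {A, E}: 1 true — exactly one ✓
  (2) B=F ⇒ H: vacuous ✓
  (3) {H, A, E}: 1/3 true — not all ✓
  (4) R=F, A=F — same ✓
  (5) R=F, B=F — same ✓
  (6) {H, E, R, V}: 1 true — exactly one ✓
  (7) {V, B, E}: 1 true — exactly one ✓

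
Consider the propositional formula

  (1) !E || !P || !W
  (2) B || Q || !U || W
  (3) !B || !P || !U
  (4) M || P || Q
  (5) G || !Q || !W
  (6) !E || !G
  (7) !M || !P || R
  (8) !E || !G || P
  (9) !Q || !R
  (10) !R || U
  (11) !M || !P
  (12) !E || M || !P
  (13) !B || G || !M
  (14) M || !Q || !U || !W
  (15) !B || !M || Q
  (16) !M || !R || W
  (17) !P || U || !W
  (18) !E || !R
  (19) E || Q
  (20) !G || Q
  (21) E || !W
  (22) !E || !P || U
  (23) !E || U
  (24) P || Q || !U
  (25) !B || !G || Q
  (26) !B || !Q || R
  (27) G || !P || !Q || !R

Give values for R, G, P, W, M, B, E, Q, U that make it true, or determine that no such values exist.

Try R = True:
  (!Q || !R) forces Q = False.
  (!R || U) forces U = True.
  (!E || !R) forces E = False.
  clause (E || Q) is falsified — backtrack.
So R = False.
Set G = True.
  then (!E || !G) forces E = False.
  then (E || Q) forces Q = True.
  then (E || !W) forces W = False.
  then (!B || !Q || R) forces B = False.
Set P = False.
Set M = False.
Set U = True.
All clauses satisfied.

R=F, G=T, P=F, W=F, M=F, B=F, E=F, Q=T, U=T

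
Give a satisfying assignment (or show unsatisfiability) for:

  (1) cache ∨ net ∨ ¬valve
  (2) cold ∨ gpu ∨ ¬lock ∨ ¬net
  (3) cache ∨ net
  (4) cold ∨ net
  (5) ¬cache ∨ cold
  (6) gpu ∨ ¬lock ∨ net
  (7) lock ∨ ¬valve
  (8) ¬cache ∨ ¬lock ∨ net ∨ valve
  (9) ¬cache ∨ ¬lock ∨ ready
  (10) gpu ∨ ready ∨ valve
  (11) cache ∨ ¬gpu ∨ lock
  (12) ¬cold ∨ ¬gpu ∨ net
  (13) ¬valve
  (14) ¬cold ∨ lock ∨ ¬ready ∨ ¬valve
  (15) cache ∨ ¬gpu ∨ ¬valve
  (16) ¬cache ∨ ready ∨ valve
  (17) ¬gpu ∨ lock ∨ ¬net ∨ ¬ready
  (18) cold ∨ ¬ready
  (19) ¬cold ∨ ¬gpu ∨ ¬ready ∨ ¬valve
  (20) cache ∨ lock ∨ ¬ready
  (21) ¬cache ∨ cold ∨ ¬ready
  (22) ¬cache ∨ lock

ready=T, cache=T, net=T, valve=F, lock=T, cold=T, gpu=F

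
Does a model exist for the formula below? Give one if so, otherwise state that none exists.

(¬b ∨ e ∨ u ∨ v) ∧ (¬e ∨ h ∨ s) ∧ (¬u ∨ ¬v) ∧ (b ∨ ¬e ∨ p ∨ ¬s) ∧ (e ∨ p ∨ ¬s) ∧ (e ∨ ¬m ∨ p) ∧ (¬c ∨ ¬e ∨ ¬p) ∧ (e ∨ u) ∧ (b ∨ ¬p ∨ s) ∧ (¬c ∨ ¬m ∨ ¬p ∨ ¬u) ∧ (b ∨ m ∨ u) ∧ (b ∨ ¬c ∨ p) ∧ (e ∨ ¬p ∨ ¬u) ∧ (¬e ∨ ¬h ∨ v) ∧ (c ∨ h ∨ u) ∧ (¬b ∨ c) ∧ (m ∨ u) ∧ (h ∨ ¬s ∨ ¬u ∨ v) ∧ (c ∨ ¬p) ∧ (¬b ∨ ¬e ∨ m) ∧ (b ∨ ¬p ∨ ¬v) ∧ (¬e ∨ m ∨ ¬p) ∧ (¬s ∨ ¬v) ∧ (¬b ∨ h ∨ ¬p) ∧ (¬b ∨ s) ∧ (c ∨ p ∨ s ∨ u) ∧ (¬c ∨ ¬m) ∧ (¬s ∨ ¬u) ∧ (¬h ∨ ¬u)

Set c = False.
  then (¬b ∨ c) forces b = False.
  then (c ∨ ¬p) forces p = False.
Try v = True:
  (¬u ∨ ¬v) forces u = False.
  (e ∨ u) forces e = True.
  (b ∨ ¬e ∨ p ∨ ¬s) forces s = False.
  clause (c ∨ p ∨ s ∨ u) is falsified — backtrack.
So v = False.
Try s = True:
  (b ∨ ¬e ∨ p ∨ ¬s) forces e = False.
  clause (e ∨ p ∨ ¬s) is falsified — backtrack.
So s = False.
  then (c ∨ p ∨ s ∨ u) forces u = True.
  then (¬h ∨ ¬u) forces h = False.
  then (¬e ∨ h ∨ s) forces e = False.
  then (e ∨ ¬m ∨ p) forces m = False.
All clauses satisfied.

c: False, v: False, p: False, s: False, b: False, m: False, h: False, e: False, u: True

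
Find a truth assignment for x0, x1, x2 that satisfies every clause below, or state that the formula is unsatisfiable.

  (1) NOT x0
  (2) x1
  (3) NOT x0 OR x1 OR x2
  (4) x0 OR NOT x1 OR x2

Unit clause (NOT x0) forces x0 = False.
Unit clause (x1) forces x1 = True.
In (x0 OR NOT x1 OR x2) only x2 is left, so x2 = True.
Check each clause:
  (NOT x0): NOT x0 holds.
  (x1): x1 holds.
  (NOT x0 OR x1 OR x2): NOT x0 holds.
  (x0 OR NOT x1 OR x2): x2 holds.
All clauses satisfied.

x0=F; x1=T; x2=T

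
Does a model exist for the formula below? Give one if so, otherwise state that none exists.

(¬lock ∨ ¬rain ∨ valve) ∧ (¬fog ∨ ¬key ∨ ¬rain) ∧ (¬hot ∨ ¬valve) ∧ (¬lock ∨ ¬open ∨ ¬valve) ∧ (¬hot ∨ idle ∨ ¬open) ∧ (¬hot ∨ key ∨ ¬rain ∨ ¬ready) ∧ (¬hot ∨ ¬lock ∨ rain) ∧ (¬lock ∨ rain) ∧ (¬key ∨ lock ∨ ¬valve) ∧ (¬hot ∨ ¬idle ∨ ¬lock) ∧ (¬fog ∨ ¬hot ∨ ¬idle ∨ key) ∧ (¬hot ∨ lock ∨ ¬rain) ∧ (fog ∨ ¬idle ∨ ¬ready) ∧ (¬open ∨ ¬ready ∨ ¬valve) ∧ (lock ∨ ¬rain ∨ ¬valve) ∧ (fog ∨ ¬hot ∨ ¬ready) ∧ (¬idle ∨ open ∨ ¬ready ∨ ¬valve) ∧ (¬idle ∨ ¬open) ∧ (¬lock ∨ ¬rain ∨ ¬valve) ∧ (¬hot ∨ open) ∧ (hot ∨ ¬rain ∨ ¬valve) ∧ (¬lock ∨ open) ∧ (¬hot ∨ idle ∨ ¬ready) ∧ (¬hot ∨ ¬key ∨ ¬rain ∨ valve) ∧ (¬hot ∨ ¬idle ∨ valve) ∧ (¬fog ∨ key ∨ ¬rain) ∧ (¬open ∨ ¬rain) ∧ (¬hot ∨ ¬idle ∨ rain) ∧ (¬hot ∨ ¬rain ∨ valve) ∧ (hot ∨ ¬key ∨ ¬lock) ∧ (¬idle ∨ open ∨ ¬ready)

valve = False, fog = True, hot = False, rain = False, lock = False, ready = False, key = True, idle = False, open = True

Set valve = False.
Set fog = True.
Try hot = True:
  (¬hot ∨ open) forces open = True.
  (¬hot ∨ idle ∨ ¬open) forces idle = True.
  clause (¬idle ∨ ¬open) is falsified — backtrack.
So hot = False.
Set rain = False.
  then (¬lock ∨ rain) forces lock = False.
Set ready = False.
Set key = True.
Set idle = False.
Set open = True.
All clauses satisfied.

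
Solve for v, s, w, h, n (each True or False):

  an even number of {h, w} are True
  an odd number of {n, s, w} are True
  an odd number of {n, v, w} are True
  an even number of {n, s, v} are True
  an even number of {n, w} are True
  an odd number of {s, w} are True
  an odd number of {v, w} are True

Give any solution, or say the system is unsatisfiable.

v = True; s = True; w = False; h = False; n = False

{h, w}: 0 true → even ✓
{n, s, w}: 1 true → odd ✓
{n, v, w}: 1 true → odd ✓
{n, s, v}: 2 true → even ✓
{n, w}: 0 true → even ✓
{s, w}: 1 true → odd ✓
{v, w}: 1 true → odd ✓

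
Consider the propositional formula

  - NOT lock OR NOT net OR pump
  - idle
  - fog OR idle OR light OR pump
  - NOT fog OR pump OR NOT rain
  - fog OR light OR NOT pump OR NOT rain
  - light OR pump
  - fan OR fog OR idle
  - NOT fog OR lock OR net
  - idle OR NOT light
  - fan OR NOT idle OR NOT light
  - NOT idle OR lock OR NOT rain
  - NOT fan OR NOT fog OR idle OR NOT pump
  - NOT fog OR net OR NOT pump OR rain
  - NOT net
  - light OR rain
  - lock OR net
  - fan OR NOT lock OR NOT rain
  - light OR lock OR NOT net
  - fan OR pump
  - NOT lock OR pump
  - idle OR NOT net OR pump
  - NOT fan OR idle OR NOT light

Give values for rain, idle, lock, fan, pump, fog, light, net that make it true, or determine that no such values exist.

Unit clause (idle) forces idle = True.
Unit clause (NOT net) forces net = False.
In (lock OR net) only lock is left, so lock = True.
In (NOT lock OR pump) only pump is left, so pump = True.
Set rain = True.
  then (fan OR NOT lock OR NOT rain) forces fan = True.
Set fog = True.
Set light = False.
All clauses satisfied.

rain = True, idle = True, lock = True, fan = True, pump = True, fog = True, light = False, net = False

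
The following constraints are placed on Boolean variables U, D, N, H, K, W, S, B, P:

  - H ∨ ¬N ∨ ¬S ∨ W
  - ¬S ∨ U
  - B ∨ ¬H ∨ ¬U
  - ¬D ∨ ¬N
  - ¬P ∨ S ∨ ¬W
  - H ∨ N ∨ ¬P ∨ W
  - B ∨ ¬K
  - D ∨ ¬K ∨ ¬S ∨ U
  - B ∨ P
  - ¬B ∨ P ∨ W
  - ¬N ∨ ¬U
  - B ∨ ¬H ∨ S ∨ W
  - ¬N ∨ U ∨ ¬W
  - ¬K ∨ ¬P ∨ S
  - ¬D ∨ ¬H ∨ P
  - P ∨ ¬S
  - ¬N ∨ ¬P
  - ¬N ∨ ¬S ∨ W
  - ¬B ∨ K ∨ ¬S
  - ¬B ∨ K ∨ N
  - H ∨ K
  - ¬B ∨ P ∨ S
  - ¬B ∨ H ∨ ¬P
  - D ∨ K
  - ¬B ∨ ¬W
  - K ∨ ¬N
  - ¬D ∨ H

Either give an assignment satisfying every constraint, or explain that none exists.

Set U = True.
  then (¬N ∨ ¬U) forces N = False.
Set D = True.
  then (¬D ∨ H) forces H = True.
  then (B ∨ ¬H ∨ ¬U) forces B = True.
  then (¬D ∨ ¬H ∨ P) forces P = True.
  then (¬B ∨ K ∨ N) forces K = True.
  then (¬B ∨ ¬W) forces W = False.
  then (¬K ∨ ¬P ∨ S) forces S = True.
All clauses satisfied.

U = True, D = True, N = False, H = True, K = True, W = False, S = True, B = True, P = True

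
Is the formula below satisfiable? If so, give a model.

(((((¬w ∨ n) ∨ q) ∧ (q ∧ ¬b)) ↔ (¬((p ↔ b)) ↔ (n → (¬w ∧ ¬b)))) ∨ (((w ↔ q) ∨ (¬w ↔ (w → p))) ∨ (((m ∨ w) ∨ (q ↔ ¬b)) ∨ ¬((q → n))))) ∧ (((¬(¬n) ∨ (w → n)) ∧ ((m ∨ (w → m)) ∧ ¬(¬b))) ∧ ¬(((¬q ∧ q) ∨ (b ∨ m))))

Unsatisfiable — no assignment works.

Case b = True: the conjunct ¬(((¬q ∧ q) ∨ (b ∨ m))) becomes ¬(((¬q ∧ q) ∨ True)) = False.
Case b = False: the conjunct ¬(¬b) becomes ¬(¬False) = False.
Both cases fail — unsatisfiable.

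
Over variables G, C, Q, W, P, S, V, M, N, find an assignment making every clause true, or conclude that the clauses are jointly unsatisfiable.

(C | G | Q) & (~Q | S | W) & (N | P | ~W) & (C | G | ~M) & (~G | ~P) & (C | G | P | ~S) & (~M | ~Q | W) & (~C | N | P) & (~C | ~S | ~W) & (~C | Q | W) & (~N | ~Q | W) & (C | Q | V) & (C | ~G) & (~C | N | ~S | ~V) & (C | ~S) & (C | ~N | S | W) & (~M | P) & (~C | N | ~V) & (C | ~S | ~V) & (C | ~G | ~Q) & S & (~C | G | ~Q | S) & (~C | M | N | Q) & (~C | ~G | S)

G: False, C: True, Q: True, W: False, P: True, S: True, V: False, M: False, N: False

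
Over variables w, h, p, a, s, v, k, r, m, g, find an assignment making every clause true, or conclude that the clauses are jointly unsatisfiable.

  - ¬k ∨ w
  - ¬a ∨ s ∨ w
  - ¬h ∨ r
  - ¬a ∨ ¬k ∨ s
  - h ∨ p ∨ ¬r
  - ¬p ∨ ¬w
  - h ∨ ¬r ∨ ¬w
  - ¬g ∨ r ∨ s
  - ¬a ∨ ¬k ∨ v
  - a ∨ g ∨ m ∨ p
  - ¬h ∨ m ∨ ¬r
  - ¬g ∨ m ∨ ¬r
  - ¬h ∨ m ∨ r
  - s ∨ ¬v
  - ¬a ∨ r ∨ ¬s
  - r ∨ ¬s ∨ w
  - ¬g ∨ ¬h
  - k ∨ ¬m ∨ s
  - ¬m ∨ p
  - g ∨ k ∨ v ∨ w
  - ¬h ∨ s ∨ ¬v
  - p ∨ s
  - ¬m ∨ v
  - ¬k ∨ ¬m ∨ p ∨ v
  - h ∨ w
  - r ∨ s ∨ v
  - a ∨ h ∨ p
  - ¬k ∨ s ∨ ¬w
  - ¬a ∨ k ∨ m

w = False, h = True, p = True, a = True, s = True, v = True, k = False, r = True, m = True, g = False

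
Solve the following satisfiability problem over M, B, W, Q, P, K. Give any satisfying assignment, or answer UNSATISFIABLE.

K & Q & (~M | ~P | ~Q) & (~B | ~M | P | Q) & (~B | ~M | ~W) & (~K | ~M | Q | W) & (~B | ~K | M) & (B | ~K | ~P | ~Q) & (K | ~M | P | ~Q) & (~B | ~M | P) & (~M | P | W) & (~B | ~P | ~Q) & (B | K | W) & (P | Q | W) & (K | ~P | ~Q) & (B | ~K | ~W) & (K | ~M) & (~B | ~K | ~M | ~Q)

Unit clause (K) forces K = True.
Unit clause (Q) forces Q = True.
Try M = True:
  (~M | ~P | ~Q) forces P = False.
  (~B | ~M | P) forces B = False.
  (~M | P | W) forces W = True.
  clause (B | ~K | ~W) is falsified — backtrack.
So M = False.
  then (~B | ~K | M) forces B = False.
  then (B | ~K | ~P | ~Q) forces P = False.
  then (B | ~K | ~W) forces W = False.
All clauses satisfied.

M=F; B=F; W=F; Q=T; P=F; K=T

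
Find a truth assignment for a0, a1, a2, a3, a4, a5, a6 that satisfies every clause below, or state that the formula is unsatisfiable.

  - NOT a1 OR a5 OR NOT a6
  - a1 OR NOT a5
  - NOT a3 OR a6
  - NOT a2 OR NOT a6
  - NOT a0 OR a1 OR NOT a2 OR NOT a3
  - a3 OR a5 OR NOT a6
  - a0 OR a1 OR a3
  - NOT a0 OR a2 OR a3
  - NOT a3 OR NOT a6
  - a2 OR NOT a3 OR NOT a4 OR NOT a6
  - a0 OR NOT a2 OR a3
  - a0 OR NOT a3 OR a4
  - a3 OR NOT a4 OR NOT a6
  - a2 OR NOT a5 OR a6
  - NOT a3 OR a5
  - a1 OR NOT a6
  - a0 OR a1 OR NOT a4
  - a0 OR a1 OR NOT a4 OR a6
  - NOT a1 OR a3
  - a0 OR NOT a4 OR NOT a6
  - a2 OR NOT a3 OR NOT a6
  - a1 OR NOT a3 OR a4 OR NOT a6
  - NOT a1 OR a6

Set a0 = True.
Try a1 = True:
  (NOT a1 OR a3) forces a3 = True.
  (NOT a3 OR a6) forces a6 = True.
  clause (NOT a3 OR NOT a6) is falsified — backtrack.
So a1 = False.
  then (a1 OR NOT a5) forces a5 = False.
  then (NOT a3 OR a5) forces a3 = False.
  then (a1 OR NOT a6) forces a6 = False.
  then (NOT a0 OR a2 OR a3) forces a2 = True.
Set a4 = True.
All clauses satisfied.

a0: True, a1: False, a2: True, a3: False, a4: True, a5: False, a6: False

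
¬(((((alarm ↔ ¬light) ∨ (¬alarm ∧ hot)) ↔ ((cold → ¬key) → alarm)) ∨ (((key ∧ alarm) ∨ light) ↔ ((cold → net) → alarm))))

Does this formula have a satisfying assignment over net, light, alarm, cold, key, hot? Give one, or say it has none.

net = False, light = True, alarm = False, cold = False, key = True, hot = False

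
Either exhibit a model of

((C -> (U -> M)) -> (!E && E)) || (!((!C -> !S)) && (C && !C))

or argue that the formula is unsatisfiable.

E = False; C = True; U = True; S = False; M = False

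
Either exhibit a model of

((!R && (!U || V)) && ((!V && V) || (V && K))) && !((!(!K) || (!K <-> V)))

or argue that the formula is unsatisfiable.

Unsatisfiable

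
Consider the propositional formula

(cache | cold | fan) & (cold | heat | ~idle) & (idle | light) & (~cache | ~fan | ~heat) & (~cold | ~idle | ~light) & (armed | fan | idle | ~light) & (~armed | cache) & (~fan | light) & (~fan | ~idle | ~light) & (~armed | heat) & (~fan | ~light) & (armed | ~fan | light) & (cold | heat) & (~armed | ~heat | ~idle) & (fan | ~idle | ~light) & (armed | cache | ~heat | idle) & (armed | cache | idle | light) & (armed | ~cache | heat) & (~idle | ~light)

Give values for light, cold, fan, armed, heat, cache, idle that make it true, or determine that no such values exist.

light = True; cold = True; fan = False; armed = True; heat = True; cache = True; idle = False

Set light = True.
  then (~fan | ~light) forces fan = False.
  then (fan | ~idle | ~light) forces idle = False.
  then (armed | fan | idle | ~light) forces armed = True.
  then (~armed | cache) forces cache = True.
  then (~armed | heat) forces heat = True.
Set cold = True.
All clauses satisfied.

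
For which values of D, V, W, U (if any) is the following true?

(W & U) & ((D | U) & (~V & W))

D = False, V = False, W = True, U = True

  W & U = True
  (D | U) & (~V & W) = True
    D | U = True
    ~V & W = True
      ~V = True
Both conjuncts True, so the formula holds.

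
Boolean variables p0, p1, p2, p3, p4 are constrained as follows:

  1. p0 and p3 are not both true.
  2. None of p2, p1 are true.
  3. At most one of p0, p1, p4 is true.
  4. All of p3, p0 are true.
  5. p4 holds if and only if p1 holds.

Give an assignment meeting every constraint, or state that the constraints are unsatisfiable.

Unsatisfiable — no assignment works.

Case p0 = True:
  (1) with p0=T forces p3 = False.
  Constraint (4) is violated (p3=F) — contradiction.
Case p0 = False:
  Constraint (4) is violated (p0=F) — contradiction.
Both cases fail — unsatisfiable.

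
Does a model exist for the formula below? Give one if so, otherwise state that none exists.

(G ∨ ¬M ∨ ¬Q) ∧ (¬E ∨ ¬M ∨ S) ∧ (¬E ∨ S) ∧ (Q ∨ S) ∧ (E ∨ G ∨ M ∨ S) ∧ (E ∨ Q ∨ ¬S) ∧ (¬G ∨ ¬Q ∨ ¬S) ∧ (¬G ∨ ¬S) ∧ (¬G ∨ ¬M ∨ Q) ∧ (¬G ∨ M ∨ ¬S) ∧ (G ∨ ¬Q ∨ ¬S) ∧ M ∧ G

Unit clause (M) forces M = True.
Unit clause (G) forces G = True.
In (¬G ∨ ¬S) only ¬S is left, so S = False.
In (¬G ∨ ¬M ∨ Q) only Q is left, so Q = True.
In (¬E ∨ ¬M ∨ S) only ¬E is left, so E = False.
All clauses satisfied.

G = True; S = False; E = False; Q = True; M = True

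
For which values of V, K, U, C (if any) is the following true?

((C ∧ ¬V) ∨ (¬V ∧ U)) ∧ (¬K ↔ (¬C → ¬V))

V: False, K: False, U: True, C: True

  (C ∧ ¬V) ∨ (¬V ∧ U) = True
    C ∧ ¬V = True
      ¬V = True
    ¬V ∧ U = True
      ¬V = True
  ¬K ↔ (¬C → ¬V) = True
    ¬K = True
    ¬C → ¬V = True
      ¬C = False
      ¬V = True
Both conjuncts True, so the formula holds.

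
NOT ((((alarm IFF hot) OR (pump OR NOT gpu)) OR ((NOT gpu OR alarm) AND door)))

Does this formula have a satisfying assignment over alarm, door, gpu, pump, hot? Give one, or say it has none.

alarm = True, door = False, gpu = True, pump = False, hot = False

  NOT ((((alarm IFF hot) OR (pump OR NOT gpu)) OR ((NOT gpu OR alarm) AND door))) = True
    ((alarm IFF hot) OR (pump OR NOT gpu)) OR ((NOT gpu OR alarm) AND door) = False
      (alarm IFF hot) OR (pump OR NOT gpu) = False
        alarm IFF hot = False
        pump OR NOT gpu = False
          NOT gpu = False
      (NOT gpu OR alarm) AND door = False
        NOT gpu OR alarm = True
          NOT gpu = False
The formula evaluates to True.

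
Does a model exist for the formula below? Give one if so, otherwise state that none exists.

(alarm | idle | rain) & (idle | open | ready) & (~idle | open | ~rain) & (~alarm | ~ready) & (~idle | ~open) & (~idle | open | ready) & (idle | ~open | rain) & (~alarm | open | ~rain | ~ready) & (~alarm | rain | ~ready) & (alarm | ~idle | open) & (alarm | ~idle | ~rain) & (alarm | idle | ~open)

alarm = True, open = True, idle = False, ready = False, rain = True

Set alarm = True.
  then (~alarm | ~ready) forces ready = False.
Try open = False:
  (idle | open | ready) forces idle = True.
  clause (~idle | open | ready) is falsified — backtrack.
So open = True.
  then (~idle | ~open) forces idle = False.
  then (idle | ~open | rain) forces rain = True.
All clauses satisfied.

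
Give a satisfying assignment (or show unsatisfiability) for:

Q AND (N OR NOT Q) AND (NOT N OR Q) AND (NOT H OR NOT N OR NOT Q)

Unit clause (Q) forces Q = True.
In (N OR NOT Q) only N is left, so N = True.
In (NOT H OR NOT N OR NOT Q) only NOT H is left, so H = False.
All clauses satisfied.

H=F, Q=T, N=T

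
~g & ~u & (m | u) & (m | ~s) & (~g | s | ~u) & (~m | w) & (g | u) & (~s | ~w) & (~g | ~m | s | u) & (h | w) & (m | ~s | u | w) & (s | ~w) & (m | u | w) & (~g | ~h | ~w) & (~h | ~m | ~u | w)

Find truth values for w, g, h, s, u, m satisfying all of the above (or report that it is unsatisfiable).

Case g = True:
  Clause (~g) is falsified — contradiction.
Case g = False:
  (~u) forces u = False.
  Clause (g | u) is falsified — contradiction.
Both cases fail, so the formula is unsatisfiable.

No satisfying assignment exists.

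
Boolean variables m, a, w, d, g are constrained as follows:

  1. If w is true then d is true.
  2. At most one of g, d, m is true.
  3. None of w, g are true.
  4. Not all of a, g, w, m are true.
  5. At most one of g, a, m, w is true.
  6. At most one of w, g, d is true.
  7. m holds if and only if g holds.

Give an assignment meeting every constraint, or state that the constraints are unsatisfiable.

m = False, a = False, w = False, d = False, g = False

  (1) w=F ⇒ d: vacuous ✓
  (2) {g, d, m}: 0 true — at most one ✓
  (3) {w, g}: 0 true — none ✓
  (4) {a, g, w, m}: 0/4 true — not all ✓
  (5) {g, a, m, w}: 0 true — at most one ✓
  (6) {w, g, d}: 0 true — at most one ✓
  (7) m=F, g=F — same ✓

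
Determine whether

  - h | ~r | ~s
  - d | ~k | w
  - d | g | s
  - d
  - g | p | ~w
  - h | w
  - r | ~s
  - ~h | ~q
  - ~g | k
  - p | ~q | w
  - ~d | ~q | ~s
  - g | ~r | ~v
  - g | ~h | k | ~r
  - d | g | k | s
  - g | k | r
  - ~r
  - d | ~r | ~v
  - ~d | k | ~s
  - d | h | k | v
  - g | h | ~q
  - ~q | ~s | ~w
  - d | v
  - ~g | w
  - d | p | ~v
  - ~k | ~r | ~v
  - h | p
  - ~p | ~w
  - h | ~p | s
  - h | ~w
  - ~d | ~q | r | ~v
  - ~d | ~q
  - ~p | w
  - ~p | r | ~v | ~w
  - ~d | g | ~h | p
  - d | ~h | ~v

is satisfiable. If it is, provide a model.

Unit clause (d) forces d = True.
Unit clause (~r) forces r = False.
In (~d | ~q) only ~q is left, so q = False.
In (r | ~s) only ~s is left, so s = False.
Try k = False:
  (~g | k) forces g = False.
  clause (g | k | r) is falsified — backtrack.
So k = True.
Set p = False.
  then (h | p) forces h = True.
  then (~d | g | ~h | p) forces g = True.
  then (~g | w) forces w = True.
Set v = False.
All clauses satisfied.

r = False, k = True, d = True, p = False, h = True, g = True, v = False, q = False, w = True, s = False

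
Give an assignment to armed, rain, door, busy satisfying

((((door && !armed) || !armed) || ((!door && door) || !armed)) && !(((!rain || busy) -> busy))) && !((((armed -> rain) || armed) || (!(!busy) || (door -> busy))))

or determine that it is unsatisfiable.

The formula is unsatisfiable.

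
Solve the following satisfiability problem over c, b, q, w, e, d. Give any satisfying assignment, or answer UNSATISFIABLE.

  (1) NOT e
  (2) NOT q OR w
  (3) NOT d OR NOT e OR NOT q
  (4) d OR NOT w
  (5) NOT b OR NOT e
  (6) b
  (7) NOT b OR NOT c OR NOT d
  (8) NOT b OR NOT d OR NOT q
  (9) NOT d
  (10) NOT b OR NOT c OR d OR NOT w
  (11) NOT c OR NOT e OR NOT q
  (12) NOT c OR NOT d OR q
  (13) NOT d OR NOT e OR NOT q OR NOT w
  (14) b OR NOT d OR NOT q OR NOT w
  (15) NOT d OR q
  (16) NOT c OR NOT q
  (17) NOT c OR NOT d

c: False; b: True; q: False; w: False; e: False; d: False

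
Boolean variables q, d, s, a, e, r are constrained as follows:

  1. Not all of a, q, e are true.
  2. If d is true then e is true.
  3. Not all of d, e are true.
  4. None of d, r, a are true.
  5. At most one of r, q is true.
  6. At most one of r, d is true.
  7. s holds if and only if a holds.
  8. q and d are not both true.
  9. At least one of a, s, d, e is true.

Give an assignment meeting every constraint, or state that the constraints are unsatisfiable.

q = False, d = False, s = False, a = False, e = True, r = False

  (1) {a, q, e}: 1/3 true — not all ✓
  (2) d=F ⇒ e: vacuous ✓
  (3) {d, e}: 1/2 true — not all ✓
  (4) {d, r, a}: 0 true — none ✓
  (5) {r, q}: 0 true — at most one ✓
  (6) {r, d}: 0 true — at most one ✓
  (7) s=F, a=F — same ✓
  (8) q=F, d=F — not both ✓
  (9) {a, s, d, e}: 1 true — at least one ✓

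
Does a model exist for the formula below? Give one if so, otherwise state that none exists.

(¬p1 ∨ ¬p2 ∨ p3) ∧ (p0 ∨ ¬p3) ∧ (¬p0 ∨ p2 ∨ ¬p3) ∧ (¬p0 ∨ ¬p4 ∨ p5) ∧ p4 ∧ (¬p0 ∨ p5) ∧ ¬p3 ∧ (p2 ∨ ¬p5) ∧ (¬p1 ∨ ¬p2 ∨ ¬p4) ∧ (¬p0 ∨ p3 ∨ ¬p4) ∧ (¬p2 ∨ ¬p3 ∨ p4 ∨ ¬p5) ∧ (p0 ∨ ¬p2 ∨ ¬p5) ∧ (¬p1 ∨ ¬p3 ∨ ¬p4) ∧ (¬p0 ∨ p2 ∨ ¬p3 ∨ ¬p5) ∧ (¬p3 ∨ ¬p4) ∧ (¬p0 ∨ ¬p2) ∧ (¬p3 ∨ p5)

p0 = False, p1 = True, p2 = False, p3 = False, p4 = True, p5 = False

Unit clause (p4) forces p4 = True.
Unit clause (¬p3) forces p3 = False.
In (¬p0 ∨ p3 ∨ ¬p4) only ¬p0 is left, so p0 = False.
Set p1 = True.
  then (¬p1 ∨ ¬p2 ∨ p3) forces p2 = False.
  then (p2 ∨ ¬p5) forces p5 = False.
All clauses satisfied.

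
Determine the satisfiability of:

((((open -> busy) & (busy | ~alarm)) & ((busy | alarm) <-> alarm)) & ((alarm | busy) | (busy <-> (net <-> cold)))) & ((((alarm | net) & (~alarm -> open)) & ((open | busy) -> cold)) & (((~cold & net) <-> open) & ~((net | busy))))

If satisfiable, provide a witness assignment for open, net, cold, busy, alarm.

UNSATISFIABLE

Case busy = True: the conjunct ~((net | busy)) becomes ~((net | True)) = False.
Case busy = False: the formula simplifies to (((~open & ~alarm) & (alarm <-> alarm)) & (alarm | ~((net <-> cold)))) & ((((alarm | net) & (~alarm -> open)) & (open -> cold)) & (((~cold & net) <-> open) & ~net)).
  alarm = True: the conjunct ~alarm is False.
  alarm = False: simplifies to (~open & ~((net <-> cold))) & (((net & open) & (open -> cold)) & (((~cold & net) <-> open) & ~net)).
    open = True: the conjunct ~open is False.
    open = False: the conjunct open is False.
Both cases fail — unsatisfiable.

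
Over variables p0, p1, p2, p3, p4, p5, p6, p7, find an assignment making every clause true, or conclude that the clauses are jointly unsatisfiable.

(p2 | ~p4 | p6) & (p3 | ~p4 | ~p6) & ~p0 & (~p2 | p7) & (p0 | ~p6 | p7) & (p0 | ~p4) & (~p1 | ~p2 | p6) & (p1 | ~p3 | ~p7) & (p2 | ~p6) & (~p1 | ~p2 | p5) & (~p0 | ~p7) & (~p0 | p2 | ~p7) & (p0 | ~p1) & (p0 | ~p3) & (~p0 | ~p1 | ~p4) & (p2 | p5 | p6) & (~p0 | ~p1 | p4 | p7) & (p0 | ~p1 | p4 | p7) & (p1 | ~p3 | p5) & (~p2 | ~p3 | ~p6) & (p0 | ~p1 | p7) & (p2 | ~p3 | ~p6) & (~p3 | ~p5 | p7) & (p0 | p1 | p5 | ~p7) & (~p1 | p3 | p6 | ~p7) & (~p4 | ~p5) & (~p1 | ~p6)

Unit clause (~p0) forces p0 = False.
In (p0 | ~p4) only ~p4 is left, so p4 = False.
In (p0 | ~p1) only ~p1 is left, so p1 = False.
In (p0 | ~p3) only ~p3 is left, so p3 = False.
Set p2 = False.
  then (p2 | ~p6) forces p6 = False.
  then (p2 | p5 | p6) forces p5 = True.
Set p7 = True.
All clauses satisfied.

p0 = False; p1 = False; p2 = False; p3 = False; p4 = False; p5 = True; p6 = False; p7 = True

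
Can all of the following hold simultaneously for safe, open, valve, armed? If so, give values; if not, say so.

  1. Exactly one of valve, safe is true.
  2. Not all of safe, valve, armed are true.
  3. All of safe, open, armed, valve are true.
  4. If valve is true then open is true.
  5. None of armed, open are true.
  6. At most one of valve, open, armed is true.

Case open = True:
  Constraint (5) is violated (open=T) — contradiction.
Case open = False:
  Constraint (3) is violated (open=F) — contradiction.
Both cases fail — unsatisfiable.

Unsatisfiable — no assignment works.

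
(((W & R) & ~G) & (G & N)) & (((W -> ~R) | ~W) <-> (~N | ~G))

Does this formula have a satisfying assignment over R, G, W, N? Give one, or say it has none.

Case G = True: the conjunct ~G is False.
Case G = False: the conjunct G is False.
Both cases fail — unsatisfiable.

UNSATISFIABLE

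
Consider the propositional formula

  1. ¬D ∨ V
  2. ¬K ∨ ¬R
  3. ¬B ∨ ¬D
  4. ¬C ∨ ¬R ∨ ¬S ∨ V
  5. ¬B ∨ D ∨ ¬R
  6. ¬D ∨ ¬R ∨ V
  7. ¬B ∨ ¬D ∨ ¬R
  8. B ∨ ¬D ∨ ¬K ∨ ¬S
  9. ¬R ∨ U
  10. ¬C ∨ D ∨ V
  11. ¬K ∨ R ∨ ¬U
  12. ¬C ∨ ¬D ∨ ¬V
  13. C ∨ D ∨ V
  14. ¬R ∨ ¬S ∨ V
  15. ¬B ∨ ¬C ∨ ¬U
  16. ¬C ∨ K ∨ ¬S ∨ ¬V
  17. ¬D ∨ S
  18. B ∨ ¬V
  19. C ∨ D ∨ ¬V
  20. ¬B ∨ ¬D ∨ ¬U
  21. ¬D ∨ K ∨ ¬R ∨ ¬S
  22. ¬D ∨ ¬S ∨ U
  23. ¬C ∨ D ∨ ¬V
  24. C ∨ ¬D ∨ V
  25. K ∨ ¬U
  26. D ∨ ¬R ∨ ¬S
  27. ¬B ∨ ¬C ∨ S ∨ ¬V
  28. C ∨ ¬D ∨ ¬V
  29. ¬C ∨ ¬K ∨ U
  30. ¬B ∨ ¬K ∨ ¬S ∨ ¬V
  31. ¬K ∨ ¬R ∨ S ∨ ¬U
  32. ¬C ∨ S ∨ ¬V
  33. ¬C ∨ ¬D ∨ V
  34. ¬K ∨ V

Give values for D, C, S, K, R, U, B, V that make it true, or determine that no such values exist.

Unsatisfiable — no assignment works.

Case V = True:
  (B ∨ ¬V) forces B = True.
  (¬B ∨ ¬D) forces D = False.
  (¬B ∨ D ∨ ¬R) forces R = False.
  (C ∨ D ∨ ¬V) forces C = True.
  Clause (¬C ∨ D ∨ ¬V) is falsified — contradiction.
Case V = False:
  (¬D ∨ V) forces D = False.
  (¬C ∨ D ∨ V) forces C = False.
  Clause (C ∨ D ∨ V) is falsified — contradiction.
Both cases fail, so the formula is unsatisfiable.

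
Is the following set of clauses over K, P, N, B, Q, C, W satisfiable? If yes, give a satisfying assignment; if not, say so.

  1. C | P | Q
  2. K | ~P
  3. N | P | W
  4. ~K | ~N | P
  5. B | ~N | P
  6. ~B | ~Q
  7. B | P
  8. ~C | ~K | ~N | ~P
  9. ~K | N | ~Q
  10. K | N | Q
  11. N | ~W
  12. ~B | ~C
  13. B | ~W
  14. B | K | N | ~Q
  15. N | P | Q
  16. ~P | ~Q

K: True, P: True, N: True, B: True, Q: False, C: False, W: False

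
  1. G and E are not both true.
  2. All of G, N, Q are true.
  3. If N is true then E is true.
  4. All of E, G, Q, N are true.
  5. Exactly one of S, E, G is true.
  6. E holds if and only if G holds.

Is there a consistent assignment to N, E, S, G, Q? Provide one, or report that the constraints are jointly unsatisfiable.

Unsatisfiable

Case E = True:
  (1) with E=T forces G = False.
  Constraint (2) is violated (G=F) — contradiction.
Case E = False:
  Constraint (4) is violated (E=F) — contradiction.
Both cases fail — unsatisfiable.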